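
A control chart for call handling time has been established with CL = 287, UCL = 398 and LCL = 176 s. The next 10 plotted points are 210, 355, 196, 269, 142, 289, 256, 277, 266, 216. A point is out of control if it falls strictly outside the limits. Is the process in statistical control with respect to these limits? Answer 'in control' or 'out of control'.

Compare each point to [176, 398]: sample 5 = 142 < LCL.

out of control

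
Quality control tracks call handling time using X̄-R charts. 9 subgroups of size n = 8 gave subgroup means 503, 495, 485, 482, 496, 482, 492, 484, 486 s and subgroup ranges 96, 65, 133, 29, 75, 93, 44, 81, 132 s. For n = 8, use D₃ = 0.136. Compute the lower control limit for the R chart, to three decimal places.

11.303

R̄ = (96 + 65 + 133 + 29 + 75 + 93 + 44 + 81 + 132) / 9 = 748.0000 / 9 = 83.1111
LCL_R = D₃·R̄ = 0.136 × 83.1111 = 11.3031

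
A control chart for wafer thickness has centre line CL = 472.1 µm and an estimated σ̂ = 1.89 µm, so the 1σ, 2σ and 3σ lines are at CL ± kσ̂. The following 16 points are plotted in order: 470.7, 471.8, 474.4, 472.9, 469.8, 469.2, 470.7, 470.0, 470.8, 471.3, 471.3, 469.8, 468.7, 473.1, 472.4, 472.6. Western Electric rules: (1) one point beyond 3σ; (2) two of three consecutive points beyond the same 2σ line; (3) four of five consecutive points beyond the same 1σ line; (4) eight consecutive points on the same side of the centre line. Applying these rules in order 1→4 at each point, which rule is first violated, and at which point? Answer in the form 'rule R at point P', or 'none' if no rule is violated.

rule 4 at point 12

Zone of each point (C = within 1σ̂, B = 1σ̂–2σ̂, A = 2σ̂–3σ̂, * = beyond 3σ̂; sign = side of CL): 1:-C, 2:-C, 3:+B, 4:+C, 5:-B, 6:-B, 7:-C, 8:-B, 9:-C, 10:-C, 11:-C, 12:-B, 13:-B, 14:+C, 15:+C, 16:+C
Rule 4 (eight consecutive points on the same side of the centre line) is satisfied at point 12.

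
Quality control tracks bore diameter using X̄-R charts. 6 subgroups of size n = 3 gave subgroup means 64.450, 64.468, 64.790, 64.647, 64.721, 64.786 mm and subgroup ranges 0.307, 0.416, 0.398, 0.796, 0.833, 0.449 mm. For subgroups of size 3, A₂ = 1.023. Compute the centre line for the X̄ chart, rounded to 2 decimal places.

X̄̄ = (64.450 + 64.468 + 64.790 + 64.647 + 64.721 + 64.786) / 6 = 387.8620 / 6 = 64.6437
CL = X̄̄ = 64.6437

64.64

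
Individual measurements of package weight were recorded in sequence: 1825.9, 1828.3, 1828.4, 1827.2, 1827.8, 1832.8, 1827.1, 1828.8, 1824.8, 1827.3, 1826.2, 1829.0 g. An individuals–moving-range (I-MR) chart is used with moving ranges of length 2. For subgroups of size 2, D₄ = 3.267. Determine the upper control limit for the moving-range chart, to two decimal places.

8.05

Moving ranges: 2.4, 0.1, 1.2, 0.6, 5.0, 5.7, 1.7, 4.0, 2.5, 1.1, 2.8; M̄R̄ = 27.1000 / 11 = 2.4636
UCL_MR = D₄·M̄R̄ = 3.267 × 2.4636 = 8.0487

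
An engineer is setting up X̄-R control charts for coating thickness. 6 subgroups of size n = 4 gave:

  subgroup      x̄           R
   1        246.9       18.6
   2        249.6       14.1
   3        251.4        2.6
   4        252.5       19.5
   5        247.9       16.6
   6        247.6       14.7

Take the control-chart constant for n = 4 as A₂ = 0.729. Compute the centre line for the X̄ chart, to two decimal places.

249.32

X̄̄ = (246.9 + 249.6 + 251.4 + 252.5 + 247.9 + 247.6) / 6 = 1495.9000 / 6 = 249.3167
CL = X̄̄ = 249.3167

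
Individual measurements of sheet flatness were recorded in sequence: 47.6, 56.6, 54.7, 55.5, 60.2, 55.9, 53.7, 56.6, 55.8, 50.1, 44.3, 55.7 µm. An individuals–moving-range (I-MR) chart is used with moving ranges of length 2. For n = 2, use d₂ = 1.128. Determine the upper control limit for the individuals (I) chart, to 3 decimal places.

65.860

X̄ = (47.6 + 56.6 + 54.7 + 55.5 + 60.2 + 55.9 + 53.7 + 56.6 + 55.8 + 50.1 + 44.3 + 55.7) / 12 = 53.8917
Moving ranges: 9.0, 1.9, 0.8, 4.7, 4.3, 2.2, 2.9, 0.8, 5.7, 5.8, 11.4; M̄R̄ = 49.5000 / 11 = 4.5000
UCL = X̄ + 3·M̄R̄/d₂ = 53.8917 + 3 × 4.5000 / 1.128 = 65.8598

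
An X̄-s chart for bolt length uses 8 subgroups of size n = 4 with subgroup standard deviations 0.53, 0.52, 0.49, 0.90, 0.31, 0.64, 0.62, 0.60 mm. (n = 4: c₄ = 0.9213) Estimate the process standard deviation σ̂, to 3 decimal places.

s̄ = (0.53 + 0.52 + 0.49 + 0.90 + 0.31 + 0.64 + 0.62 + 0.60) / 8 = 0.5763
σ̂ = s̄ / c₄ = 0.5763 / 0.9213 = 0.6255

0.625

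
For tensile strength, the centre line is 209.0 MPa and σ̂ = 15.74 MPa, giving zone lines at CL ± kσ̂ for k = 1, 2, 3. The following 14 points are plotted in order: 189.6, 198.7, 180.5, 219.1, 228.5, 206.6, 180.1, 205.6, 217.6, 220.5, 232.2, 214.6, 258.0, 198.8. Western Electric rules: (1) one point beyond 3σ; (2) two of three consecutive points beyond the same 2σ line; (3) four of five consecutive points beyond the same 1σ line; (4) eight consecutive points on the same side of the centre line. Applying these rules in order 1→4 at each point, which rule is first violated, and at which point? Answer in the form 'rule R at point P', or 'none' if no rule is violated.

rule 1 at point 13

Zone of each point (C = within 1σ̂, B = 1σ̂–2σ̂, A = 2σ̂–3σ̂, * = beyond 3σ̂; sign = side of CL): 1:-B, 2:-C, 3:-B, 4:+C, 5:+B, 6:-C, 7:-B, 8:-C, 9:+C, 10:+C, 11:+B, 12:+C, 13:+*, 14:-C
Rule 1 (one point beyond the 3σ limits) is satisfied at point 13.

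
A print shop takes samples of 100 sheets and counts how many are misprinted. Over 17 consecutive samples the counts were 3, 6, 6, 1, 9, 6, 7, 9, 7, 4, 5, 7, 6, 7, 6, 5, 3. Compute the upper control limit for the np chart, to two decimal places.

12.66

p̄ = Σdᵢ / (k·n) = 97 / (17 × 100) = 0.05706
UCL = np̄ + 3·√(np̄(1−p̄)) = 5.7059 + 3 × √(5.7059×0.94294) = 5.7059 + 3 × 2.3195 = 12.6645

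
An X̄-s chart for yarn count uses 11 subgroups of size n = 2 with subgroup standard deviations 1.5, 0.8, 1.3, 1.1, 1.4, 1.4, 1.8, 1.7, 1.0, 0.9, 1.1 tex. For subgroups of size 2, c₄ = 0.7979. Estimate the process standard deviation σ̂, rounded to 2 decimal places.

1.60

s̄ = (1.5 + 0.8 + 1.3 + 1.1 + 1.4 + 1.4 + 1.8 + 1.7 + 1.0 + 0.9 + 1.1) / 11 = 1.2727
σ̂ = s̄ / c₄ = 1.2727 / 0.7979 = 1.5951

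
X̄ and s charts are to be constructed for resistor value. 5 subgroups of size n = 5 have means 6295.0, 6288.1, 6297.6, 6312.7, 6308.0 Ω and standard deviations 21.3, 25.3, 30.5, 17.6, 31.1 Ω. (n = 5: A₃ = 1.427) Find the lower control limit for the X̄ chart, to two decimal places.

6264.38

X̄̄ = (6295.0 + 6288.1 + 6297.6 + 6312.7 + 6308.0) / 5 = 6300.2800
s̄ = (21.3 + 25.3 + 30.5 + 17.6 + 31.1) / 5 = 25.1600
LCL = X̄̄ − A₃·s̄ = 6300.2800 − 1.427 × 25.1600 = 6264.3767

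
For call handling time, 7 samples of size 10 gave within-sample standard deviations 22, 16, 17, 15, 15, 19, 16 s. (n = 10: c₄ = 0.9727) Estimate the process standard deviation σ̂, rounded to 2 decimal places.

s̄ = (22 + 16 + 17 + 15 + 15 + 19 + 16) / 7 = 17.1429
σ̂ = s̄ / c₄ = 17.1429 / 0.9727 = 17.6240

17.62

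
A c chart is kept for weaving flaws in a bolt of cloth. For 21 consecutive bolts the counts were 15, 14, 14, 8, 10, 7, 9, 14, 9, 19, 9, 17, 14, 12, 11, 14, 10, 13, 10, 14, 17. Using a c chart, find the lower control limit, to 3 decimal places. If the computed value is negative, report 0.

1.825

c̄ = (15 + 14 + 14 + 8 + 10 + 7 + 9 + 14 + 9 + 19 + 9 + 17 + 14 + 12 + 11 + 14 + 10 + 13 + 10 + 14 + 17) / 21 = 260 / 21 = 12.3810
LCL = c̄ − 3√c̄ = 12.3810 − 3 × 3.5187 = 1.8250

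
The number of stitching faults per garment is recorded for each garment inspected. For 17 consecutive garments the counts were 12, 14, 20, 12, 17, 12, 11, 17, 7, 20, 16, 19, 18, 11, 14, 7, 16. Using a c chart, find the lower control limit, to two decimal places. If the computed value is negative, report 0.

2.95

c̄ = (12 + 14 + 20 + 12 + 17 + 12 + 11 + 17 + 7 + 20 + 16 + 19 + 18 + 11 + 14 + 7 + 16) / 17 = 243 / 17 = 14.2941
LCL = c̄ − 3√c̄ = 14.2941 − 3 × 3.7808 = 2.9518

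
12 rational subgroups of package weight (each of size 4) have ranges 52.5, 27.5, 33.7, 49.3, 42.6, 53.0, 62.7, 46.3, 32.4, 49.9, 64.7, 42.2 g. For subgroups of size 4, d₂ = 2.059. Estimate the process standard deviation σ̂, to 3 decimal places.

R̄ = (52.5 + 27.5 + 33.7 + 49.3 + 42.6 + 53.0 + 62.7 + 46.3 + 32.4 + 49.9 + 64.7 + 42.2) / 12 = 46.4000
σ̂ = R̄ / d₂ = 46.4000 / 2.059 = 22.5352

22.535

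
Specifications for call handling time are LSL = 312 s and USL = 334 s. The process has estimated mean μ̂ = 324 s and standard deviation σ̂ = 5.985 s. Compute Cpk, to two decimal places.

0.56

Cpu = (USL − μ̂) / (3σ̂) = (334 − 324) / (3 × 5.985) = 0.5569; Cpl = (μ̂ − LSL) / (3σ̂) = (324 − 312) / (3 × 5.985) = 0.6683; Cpk = min(Cpu, Cpl) = 0.5569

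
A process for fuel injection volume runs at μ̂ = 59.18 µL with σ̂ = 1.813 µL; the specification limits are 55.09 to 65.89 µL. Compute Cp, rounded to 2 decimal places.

0.99

Cp = (USL − LSL) / (6σ̂) = (65.89 − 55.09) / (6 × 1.813) = 10.8000 / 10.8780 = 0.9928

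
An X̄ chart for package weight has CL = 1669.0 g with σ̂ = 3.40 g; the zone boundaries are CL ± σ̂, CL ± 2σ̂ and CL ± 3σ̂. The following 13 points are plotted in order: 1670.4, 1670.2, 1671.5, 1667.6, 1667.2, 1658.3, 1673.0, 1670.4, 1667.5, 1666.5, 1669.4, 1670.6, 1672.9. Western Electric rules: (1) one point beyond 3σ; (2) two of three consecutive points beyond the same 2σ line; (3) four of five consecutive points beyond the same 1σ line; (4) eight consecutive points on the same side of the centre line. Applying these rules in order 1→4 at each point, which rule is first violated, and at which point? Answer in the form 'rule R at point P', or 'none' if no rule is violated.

rule 1 at point 6

Zone of each point (C = within 1σ̂, B = 1σ̂–2σ̂, A = 2σ̂–3σ̂, * = beyond 3σ̂; sign = side of CL): 1:+C, 2:+C, 3:+C, 4:-C, 5:-C, 6:-*, 7:+B, 8:+C, 9:-C, 10:-C, 11:+C, 12:+C, 13:+B
Rule 1 (one point beyond the 3σ limits) is satisfied at point 6.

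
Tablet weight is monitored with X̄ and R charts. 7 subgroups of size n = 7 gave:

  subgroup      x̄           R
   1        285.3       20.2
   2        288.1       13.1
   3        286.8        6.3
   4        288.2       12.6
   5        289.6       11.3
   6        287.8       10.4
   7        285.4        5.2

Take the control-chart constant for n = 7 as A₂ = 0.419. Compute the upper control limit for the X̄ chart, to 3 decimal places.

292.049

X̄̄ = (285.3 + 288.1 + 286.8 + 288.2 + 289.6 + 287.8 + 285.4) / 7 = 2011.2000 / 7 = 287.3143
R̄ = (20.2 + 13.1 + 6.3 + 12.6 + 11.3 + 10.4 + 5.2) / 7 = 79.1000 / 7 = 11.3000
UCL = X̄̄ + A₂·R̄ = 287.3143 + 0.419 × 11.3000 = 292.0490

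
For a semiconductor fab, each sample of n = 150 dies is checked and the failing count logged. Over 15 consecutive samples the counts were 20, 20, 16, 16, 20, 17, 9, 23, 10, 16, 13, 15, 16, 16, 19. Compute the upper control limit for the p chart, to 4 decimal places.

0.1858

p̄ = Σdᵢ / (k·n) = 246 / (15 × 150) = 0.10933
UCL = p̄ + 3·√(p̄(1−p̄)/n) = 0.10933 + 3 × √(0.10933×0.89067/150) = 0.10933 + 3 × 0.02548 = 0.18577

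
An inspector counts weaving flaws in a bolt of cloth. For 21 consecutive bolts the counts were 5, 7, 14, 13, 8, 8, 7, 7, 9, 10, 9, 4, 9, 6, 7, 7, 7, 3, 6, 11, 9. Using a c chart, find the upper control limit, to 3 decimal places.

16.339

c̄ = (5 + 7 + 14 + 13 + 8 + 8 + 7 + 7 + 9 + 10 + 9 + 4 + 9 + 6 + 7 + 7 + 7 + 3 + 6 + 11 + 9) / 21 = 166 / 21 = 7.9048
UCL = c̄ + 3√c̄ = 7.9048 + 3 × √7.9048 = 7.9048 + 3 × 2.8115 = 16.3394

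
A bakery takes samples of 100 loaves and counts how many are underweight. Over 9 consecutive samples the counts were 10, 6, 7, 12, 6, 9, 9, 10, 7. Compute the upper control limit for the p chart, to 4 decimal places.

0.1679

p̄ = Σdᵢ / (k·n) = 76 / (9 × 100) = 0.08444
UCL = p̄ + 3·√(p̄(1−p̄)/n) = 0.08444 + 3 × √(0.08444×0.91556/100) = 0.08444 + 3 × 0.02781 = 0.16786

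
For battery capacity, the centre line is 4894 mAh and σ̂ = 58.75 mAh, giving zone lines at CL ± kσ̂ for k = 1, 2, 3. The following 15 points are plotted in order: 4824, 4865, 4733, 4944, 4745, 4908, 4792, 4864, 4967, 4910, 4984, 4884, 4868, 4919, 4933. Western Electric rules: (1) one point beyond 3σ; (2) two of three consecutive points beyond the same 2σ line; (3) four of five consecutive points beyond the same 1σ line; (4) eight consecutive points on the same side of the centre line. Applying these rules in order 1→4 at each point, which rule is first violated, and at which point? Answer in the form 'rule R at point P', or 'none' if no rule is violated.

Zone of each point (C = within 1σ̂, B = 1σ̂–2σ̂, A = 2σ̂–3σ̂, * = beyond 3σ̂; sign = side of CL): 1:-B, 2:-C, 3:-A, 4:+C, 5:-A, 6:+C, 7:-B, 8:-C, 9:+B, 10:+C, 11:+B, 12:-C, 13:-C, 14:+C, 15:+C
Rule 2 (two of three consecutive points beyond the same 2σ limit) is satisfied at point 5.

rule 2 at point 5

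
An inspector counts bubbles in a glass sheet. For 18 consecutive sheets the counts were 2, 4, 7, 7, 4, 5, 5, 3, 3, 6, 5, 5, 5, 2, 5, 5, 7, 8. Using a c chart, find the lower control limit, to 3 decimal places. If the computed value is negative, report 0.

0.000

c̄ = (2 + 4 + 7 + 7 + 4 + 5 + 5 + 3 + 3 + 6 + 5 + 5 + 5 + 2 + 5 + 5 + 7 + 8) / 18 = 88 / 18 = 4.8889
LCL = c̄ − 3√c̄ = 4.8889 − 3 × 2.2111 = -1.7444 → 0 (cannot be negative)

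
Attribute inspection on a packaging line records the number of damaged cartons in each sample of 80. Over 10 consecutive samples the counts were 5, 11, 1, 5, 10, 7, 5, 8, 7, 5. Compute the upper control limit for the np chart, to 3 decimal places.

13.680

p̄ = Σdᵢ / (k·n) = 64 / (10 × 80) = 0.08000
UCL = np̄ + 3·√(np̄(1−p̄)) = 6.4000 + 3 × √(6.4000×0.92000) = 6.4000 + 3 × 2.4265 = 13.6796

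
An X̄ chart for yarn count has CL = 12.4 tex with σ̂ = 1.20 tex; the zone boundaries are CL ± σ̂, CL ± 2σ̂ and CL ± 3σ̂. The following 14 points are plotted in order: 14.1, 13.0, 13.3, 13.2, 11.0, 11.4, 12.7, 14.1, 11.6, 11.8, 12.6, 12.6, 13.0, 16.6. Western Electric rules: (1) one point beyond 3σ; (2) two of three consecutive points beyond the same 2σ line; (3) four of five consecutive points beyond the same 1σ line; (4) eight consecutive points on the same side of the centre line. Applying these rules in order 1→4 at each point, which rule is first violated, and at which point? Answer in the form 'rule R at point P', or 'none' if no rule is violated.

Zone of each point (C = within 1σ̂, B = 1σ̂–2σ̂, A = 2σ̂–3σ̂, * = beyond 3σ̂; sign = side of CL): 1:+B, 2:+C, 3:+C, 4:+C, 5:-B, 6:-C, 7:+C, 8:+B, 9:-C, 10:-C, 11:+C, 12:+C, 13:+C, 14:+*
Rule 1 (one point beyond the 3σ limits) is satisfied at point 14.

rule 1 at point 14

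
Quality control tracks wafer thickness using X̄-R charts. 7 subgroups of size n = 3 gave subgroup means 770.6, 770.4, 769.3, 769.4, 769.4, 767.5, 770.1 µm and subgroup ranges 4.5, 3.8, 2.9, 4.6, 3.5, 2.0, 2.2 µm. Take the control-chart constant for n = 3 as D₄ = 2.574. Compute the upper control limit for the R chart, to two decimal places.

R̄ = (4.5 + 3.8 + 2.9 + 4.6 + 3.5 + 2.0 + 2.2) / 7 = 23.5000 / 7 = 3.3571
UCL_R = D₄·R̄ = 2.574 × 3.3571 = 8.6413

8.64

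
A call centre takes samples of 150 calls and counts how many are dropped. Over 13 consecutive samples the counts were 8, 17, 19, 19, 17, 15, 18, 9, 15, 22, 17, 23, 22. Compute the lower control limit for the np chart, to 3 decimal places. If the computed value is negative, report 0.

5.353

p̄ = Σdᵢ / (k·n) = 221 / (13 × 150) = 0.11333
LCL = np̄ − 3·√(np̄(1−p̄)) = 17.0000 − 3 × 3.8824 = 5.3527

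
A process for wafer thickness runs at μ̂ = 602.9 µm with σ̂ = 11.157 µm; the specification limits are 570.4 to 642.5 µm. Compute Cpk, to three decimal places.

Cpu = (USL − μ̂) / (3σ̂) = (642.5 − 602.9) / (3 × 11.157) = 1.1831; Cpl = (μ̂ − LSL) / (3σ̂) = (602.9 − 570.4) / (3 × 11.157) = 0.9710; Cpk = min(Cpu, Cpl) = 0.9710

0.971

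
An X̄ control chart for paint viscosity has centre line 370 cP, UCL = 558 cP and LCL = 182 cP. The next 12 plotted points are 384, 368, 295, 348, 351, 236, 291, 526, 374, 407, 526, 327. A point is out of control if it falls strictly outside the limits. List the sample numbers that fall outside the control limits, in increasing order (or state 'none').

All 12 points lie within [182, 558].

none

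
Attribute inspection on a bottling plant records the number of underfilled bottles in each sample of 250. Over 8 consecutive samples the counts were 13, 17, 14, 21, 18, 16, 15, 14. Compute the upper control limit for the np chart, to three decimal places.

27.610

p̄ = Σdᵢ / (k·n) = 128 / (8 × 250) = 0.06400
UCL = np̄ + 3·√(np̄(1−p̄)) = 16.0000 + 3 × √(16.0000×0.93600) = 16.0000 + 3 × 3.8699 = 27.6097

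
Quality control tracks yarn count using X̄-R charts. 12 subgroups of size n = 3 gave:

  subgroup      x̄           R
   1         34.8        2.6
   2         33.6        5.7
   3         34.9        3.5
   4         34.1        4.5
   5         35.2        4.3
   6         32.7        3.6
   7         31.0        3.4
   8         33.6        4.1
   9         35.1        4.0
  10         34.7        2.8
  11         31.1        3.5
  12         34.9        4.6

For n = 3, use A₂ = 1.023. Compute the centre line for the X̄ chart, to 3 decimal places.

33.808

X̄̄ = (34.8 + 33.6 + 34.9 + 34.1 + 35.2 + 32.7 + 31.0 + 33.6 + 35.1 + 34.7 + 31.1 + 34.9) / 12 = 405.7000 / 12 = 33.8083
CL = X̄̄ = 33.8083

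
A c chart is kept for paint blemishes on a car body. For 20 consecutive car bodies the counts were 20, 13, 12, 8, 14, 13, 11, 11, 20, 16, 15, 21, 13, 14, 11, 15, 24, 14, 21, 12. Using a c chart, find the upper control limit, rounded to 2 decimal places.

26.48

c̄ = (20 + 13 + 12 + 8 + 14 + 13 + 11 + 11 + 20 + 16 + 15 + 21 + 13 + 14 + 11 + 15 + 24 + 14 + 21 + 12) / 20 = 298 / 20 = 14.9000
UCL = c̄ + 3√c̄ = 14.9000 + 3 × √14.9000 = 14.9000 + 3 × 3.8601 = 26.4802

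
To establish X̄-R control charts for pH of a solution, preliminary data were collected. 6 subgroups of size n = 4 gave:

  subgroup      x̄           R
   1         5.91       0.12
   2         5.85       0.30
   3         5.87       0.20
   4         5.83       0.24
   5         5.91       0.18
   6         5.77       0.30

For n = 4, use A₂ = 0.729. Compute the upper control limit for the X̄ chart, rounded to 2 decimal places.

X̄̄ = (5.91 + 5.85 + 5.87 + 5.83 + 5.91 + 5.77) / 6 = 35.1400 / 6 = 5.8567
R̄ = (0.12 + 0.30 + 0.20 + 0.24 + 0.18 + 0.30) / 6 = 1.3400 / 6 = 0.2233
UCL = X̄̄ + A₂·R̄ = 5.8567 + 0.729 × 0.2233 = 6.0195

6.02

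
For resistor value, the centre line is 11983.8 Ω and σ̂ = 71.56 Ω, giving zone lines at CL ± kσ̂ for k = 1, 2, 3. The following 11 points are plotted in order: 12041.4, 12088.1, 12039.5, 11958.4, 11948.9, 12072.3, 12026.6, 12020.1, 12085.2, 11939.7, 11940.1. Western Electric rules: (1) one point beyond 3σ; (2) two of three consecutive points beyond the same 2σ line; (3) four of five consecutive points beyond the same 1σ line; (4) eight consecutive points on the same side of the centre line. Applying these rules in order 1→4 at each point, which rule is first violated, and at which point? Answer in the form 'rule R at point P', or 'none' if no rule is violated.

Zone of each point (C = within 1σ̂, B = 1σ̂–2σ̂, A = 2σ̂–3σ̂, * = beyond 3σ̂; sign = side of CL): 1:+C, 2:+B, 3:+C, 4:-C, 5:-C, 6:+B, 7:+C, 8:+C, 9:+B, 10:-C, 11:-C
No rule fires across all 11 points.

none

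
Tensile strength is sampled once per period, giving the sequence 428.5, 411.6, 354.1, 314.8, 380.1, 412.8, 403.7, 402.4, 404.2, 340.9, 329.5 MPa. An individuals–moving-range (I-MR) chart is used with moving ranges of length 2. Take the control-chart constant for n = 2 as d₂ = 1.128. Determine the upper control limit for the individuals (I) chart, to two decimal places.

X̄ = (428.5 + 411.6 + 354.1 + 314.8 + 380.1 + 412.8 + 403.7 + 402.4 + 404.2 + 340.9 + 329.5) / 11 = 380.2364
Moving ranges: 16.9, 57.5, 39.3, 65.3, 32.7, 9.1, 1.3, 1.8, 63.3, 11.4; M̄R̄ = 298.6000 / 10 = 29.8600
UCL = X̄ + 3·M̄R̄/d₂ = 380.2364 + 3 × 29.8600 / 1.128 = 459.6513

459.65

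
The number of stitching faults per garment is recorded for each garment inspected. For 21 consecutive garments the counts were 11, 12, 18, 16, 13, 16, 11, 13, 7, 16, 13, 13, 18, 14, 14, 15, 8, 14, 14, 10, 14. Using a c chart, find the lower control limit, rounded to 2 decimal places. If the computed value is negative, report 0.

c̄ = (11 + 12 + 18 + 16 + 13 + 16 + 11 + 13 + 7 + 16 + 13 + 13 + 18 + 14 + 14 + 15 + 8 + 14 + 14 + 10 + 14) / 21 = 280 / 21 = 13.3333
LCL = c̄ − 3√c̄ = 13.3333 − 3 × 3.6515 = 2.3789

2.38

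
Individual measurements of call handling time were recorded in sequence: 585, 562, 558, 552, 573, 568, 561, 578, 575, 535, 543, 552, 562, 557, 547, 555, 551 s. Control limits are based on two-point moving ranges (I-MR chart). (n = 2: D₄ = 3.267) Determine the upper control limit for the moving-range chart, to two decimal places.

36.75

Moving ranges: 23, 4, 6, 21, 5, 7, 17, 3, 40, 8, 9, 10, 5, 10, 8, 4; M̄R̄ = 180.0000 / 16 = 11.2500
UCL_MR = D₄·M̄R̄ = 3.267 × 11.2500 = 36.7537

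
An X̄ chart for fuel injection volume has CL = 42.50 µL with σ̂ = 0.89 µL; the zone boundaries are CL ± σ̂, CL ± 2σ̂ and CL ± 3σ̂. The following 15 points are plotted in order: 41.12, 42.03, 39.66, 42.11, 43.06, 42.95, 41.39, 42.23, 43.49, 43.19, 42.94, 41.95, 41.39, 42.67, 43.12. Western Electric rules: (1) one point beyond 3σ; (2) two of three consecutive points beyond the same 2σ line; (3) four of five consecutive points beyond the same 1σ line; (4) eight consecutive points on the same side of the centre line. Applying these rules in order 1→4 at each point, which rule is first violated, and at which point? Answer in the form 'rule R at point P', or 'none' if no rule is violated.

Zone of each point (C = within 1σ̂, B = 1σ̂–2σ̂, A = 2σ̂–3σ̂, * = beyond 3σ̂; sign = side of CL): 1:-B, 2:-C, 3:-*, 4:-C, 5:+C, 6:+C, 7:-B, 8:-C, 9:+B, 10:+C, 11:+C, 12:-C, 13:-B, 14:+C, 15:+C
Rule 1 (one point beyond the 3σ limits) is satisfied at point 3.

rule 1 at point 3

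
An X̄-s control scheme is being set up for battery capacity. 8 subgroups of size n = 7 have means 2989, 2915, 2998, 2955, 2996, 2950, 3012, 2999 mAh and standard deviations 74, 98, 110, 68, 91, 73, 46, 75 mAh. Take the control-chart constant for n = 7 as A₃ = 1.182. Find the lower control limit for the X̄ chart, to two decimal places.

X̄̄ = (2989 + 2915 + 2998 + 2955 + 2996 + 2950 + 3012 + 2999) / 8 = 2976.7500
s̄ = (74 + 98 + 110 + 68 + 91 + 73 + 46 + 75) / 8 = 79.3750
LCL = X̄̄ − A₃·s̄ = 2976.7500 − 1.182 × 79.3750 = 2882.9288

2882.93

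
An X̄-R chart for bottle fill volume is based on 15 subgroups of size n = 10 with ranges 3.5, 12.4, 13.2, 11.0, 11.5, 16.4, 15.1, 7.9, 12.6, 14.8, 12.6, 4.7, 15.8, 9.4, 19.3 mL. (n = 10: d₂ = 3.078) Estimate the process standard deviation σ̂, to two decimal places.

3.90

R̄ = (3.5 + 12.4 + 13.2 + 11.0 + 11.5 + 16.4 + 15.1 + 7.9 + 12.6 + 14.8 + 12.6 + 4.7 + 15.8 + 9.4 + 19.3) / 15 = 12.0133
σ̂ = R̄ / d₂ = 12.0133 / 3.078 = 3.9030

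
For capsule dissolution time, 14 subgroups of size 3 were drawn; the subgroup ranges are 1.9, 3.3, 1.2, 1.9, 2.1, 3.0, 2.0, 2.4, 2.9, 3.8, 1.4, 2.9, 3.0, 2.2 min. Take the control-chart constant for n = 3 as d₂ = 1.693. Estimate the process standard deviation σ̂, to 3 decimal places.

R̄ = (1.9 + 3.3 + 1.2 + 1.9 + 2.1 + 3.0 + 2.0 + 2.4 + 2.9 + 3.8 + 1.4 + 2.9 + 3.0 + 2.2) / 14 = 2.4286
σ̂ = R̄ / d₂ = 2.4286 / 1.693 = 1.4345

1.434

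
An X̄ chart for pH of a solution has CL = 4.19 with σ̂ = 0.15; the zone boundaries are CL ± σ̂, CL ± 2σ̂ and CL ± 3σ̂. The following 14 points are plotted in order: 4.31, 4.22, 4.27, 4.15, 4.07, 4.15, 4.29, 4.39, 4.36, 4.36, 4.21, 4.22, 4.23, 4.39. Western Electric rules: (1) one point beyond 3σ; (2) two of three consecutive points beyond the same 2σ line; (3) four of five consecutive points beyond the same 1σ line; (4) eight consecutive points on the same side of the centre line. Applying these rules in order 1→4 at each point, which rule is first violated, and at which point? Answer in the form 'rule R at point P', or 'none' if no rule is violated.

Zone of each point (C = within 1σ̂, B = 1σ̂–2σ̂, A = 2σ̂–3σ̂, * = beyond 3σ̂; sign = side of CL): 1:+C, 2:+C, 3:+C, 4:-C, 5:-C, 6:-C, 7:+C, 8:+B, 9:+B, 10:+B, 11:+C, 12:+C, 13:+C, 14:+B
Rule 4 (eight consecutive points on the same side of the centre line) is satisfied at point 14.

rule 4 at point 14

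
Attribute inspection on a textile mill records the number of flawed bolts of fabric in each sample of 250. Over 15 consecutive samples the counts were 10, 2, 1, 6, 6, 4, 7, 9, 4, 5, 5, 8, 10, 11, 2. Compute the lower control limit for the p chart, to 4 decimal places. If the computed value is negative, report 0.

0.0000

p̄ = Σdᵢ / (k·n) = 90 / (15 × 250) = 0.02400
LCL = p̄ − 3·√(p̄(1−p̄)/n) = 0.02400 − 3 × 0.00968 = -0.00504 → 0 (negative, so LCL = 0)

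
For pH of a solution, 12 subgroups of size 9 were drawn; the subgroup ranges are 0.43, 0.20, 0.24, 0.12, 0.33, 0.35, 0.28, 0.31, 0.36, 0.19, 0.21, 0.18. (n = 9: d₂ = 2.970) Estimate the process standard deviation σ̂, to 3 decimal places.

R̄ = (0.43 + 0.20 + 0.24 + 0.12 + 0.33 + 0.35 + 0.28 + 0.31 + 0.36 + 0.19 + 0.21 + 0.18) / 12 = 0.2667
σ̂ = R̄ / d₂ = 0.2667 / 2.970 = 0.0898

0.090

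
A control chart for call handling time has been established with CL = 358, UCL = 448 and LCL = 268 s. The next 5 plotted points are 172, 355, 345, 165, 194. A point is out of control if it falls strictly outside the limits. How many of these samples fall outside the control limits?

3

Compare each point to [268, 448]: sample 1 = 172 < LCL; sample 4 = 165 < LCL; sample 5 = 194 < LCL.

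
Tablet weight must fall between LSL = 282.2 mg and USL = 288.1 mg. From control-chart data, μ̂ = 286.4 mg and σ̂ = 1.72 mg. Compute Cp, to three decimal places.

0.572

Cp = (USL − LSL) / (6σ̂) = (288.1 − 282.2) / (6 × 1.72) = 5.9000 / 10.3200 = 0.5717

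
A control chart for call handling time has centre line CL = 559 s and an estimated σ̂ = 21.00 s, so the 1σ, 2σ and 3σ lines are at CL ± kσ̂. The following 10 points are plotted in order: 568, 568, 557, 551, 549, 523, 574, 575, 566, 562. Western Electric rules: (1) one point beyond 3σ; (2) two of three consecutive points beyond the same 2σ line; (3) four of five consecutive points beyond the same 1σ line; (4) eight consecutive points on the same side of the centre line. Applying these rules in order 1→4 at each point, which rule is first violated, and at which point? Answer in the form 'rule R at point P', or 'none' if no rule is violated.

none

Zone of each point (C = within 1σ̂, B = 1σ̂–2σ̂, A = 2σ̂–3σ̂, * = beyond 3σ̂; sign = side of CL): 1:+C, 2:+C, 3:-C, 4:-C, 5:-C, 6:-B, 7:+C, 8:+C, 9:+C, 10:+C
No rule fires across all 10 points.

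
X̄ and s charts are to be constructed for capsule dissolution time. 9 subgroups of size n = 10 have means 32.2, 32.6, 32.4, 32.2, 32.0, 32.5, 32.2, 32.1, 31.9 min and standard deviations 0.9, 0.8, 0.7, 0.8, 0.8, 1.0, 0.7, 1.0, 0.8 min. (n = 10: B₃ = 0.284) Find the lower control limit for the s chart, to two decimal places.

s̄ = (0.9 + 0.8 + 0.7 + 0.8 + 0.8 + 1.0 + 0.7 + 1.0 + 0.8) / 9 = 0.8333
LCL_s = B₃·s̄ = 0.284 × 0.8333 = 0.2367

0.24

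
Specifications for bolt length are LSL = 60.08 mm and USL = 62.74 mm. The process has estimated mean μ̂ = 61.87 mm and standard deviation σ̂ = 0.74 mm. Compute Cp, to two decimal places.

0.60

Cp = (USL − LSL) / (6σ̂) = (62.74 − 60.08) / (6 × 0.74) = 2.6600 / 4.4400 = 0.5991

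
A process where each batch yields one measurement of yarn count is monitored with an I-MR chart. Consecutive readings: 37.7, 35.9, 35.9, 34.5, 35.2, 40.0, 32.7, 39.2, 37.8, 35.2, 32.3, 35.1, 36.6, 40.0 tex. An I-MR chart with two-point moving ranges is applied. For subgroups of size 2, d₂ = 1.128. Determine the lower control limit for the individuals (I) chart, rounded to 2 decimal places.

X̄ = (37.7 + 35.9 + 35.9 + 34.5 + 35.2 + 40.0 + 32.7 + 39.2 + 37.8 + 35.2 + 32.3 + 35.1 + 36.6 + 40.0) / 14 = 36.2929
Moving ranges: 1.8, 0.0, 1.4, 0.7, 4.8, 7.3, 6.5, 1.4, 2.6, 2.9, 2.8, 1.5, 3.4; M̄R̄ = 37.1000 / 13 = 2.8538
LCL = X̄ − 3·M̄R̄/d₂ = 36.2929 − 3 × 2.8538 / 1.128 = 28.7028

28.70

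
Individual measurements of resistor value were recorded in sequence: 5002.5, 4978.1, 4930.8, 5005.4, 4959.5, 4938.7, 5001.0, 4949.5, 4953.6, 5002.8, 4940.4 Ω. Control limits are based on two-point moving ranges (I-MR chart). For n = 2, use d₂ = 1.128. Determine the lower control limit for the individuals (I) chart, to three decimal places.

4851.614

X̄ = (5002.5 + 4978.1 + 4930.8 + 5005.4 + 4959.5 + 4938.7 + 5001.0 + 4949.5 + 4953.6 + 5002.8 + 4940.4) / 11 = 4969.3000
Moving ranges: 24.4, 47.3, 74.6, 45.9, 20.8, 62.3, 51.5, 4.1, 49.2, 62.4; M̄R̄ = 442.5000 / 10 = 44.2500
LCL = X̄ − 3·M̄R̄/d₂ = 4969.3000 − 3 × 44.2500 / 1.128 = 4851.6138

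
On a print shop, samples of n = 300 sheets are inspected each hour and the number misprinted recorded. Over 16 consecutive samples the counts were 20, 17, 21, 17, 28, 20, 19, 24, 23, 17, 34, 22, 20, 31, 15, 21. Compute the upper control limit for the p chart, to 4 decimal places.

p̄ = Σdᵢ / (k·n) = 349 / (16 × 300) = 0.07271
UCL = p̄ + 3·√(p̄(1−p̄)/n) = 0.07271 + 3 × √(0.07271×0.92729/300) = 0.07271 + 3 × 0.01499 = 0.11768

0.1177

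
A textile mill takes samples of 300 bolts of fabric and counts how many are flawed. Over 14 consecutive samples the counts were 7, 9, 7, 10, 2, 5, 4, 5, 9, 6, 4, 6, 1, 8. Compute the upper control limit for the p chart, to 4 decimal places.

p̄ = Σdᵢ / (k·n) = 83 / (14 × 300) = 0.01976
UCL = p̄ + 3·√(p̄(1−p̄)/n) = 0.01976 + 3 × √(0.01976×0.98024/300) = 0.01976 + 3 × 0.00804 = 0.04387

0.0439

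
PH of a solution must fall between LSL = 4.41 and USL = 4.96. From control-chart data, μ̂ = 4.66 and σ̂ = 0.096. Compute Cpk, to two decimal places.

Cpu = (USL − μ̂) / (3σ̂) = (4.96 − 4.66) / (3 × 0.096) = 1.0417; Cpl = (μ̂ − LSL) / (3σ̂) = (4.66 − 4.41) / (3 × 0.096) = 0.8681; Cpk = min(Cpu, Cpl) = 0.8681

0.87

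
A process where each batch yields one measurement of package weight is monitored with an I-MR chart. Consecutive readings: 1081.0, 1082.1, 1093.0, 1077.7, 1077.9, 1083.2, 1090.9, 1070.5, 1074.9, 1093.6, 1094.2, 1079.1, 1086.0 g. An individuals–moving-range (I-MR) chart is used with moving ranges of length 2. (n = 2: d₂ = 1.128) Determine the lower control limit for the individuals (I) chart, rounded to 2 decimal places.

1059.77

X̄ = (1081.0 + 1082.1 + 1093.0 + 1077.7 + 1077.9 + 1083.2 + 1090.9 + 1070.5 + 1074.9 + 1093.6 + 1094.2 + 1079.1 + 1086.0) / 13 = 1083.3923
Moving ranges: 1.1, 10.9, 15.3, 0.2, 5.3, 7.7, 20.4, 4.4, 18.7, 0.6, 15.1, 6.9; M̄R̄ = 106.6000 / 12 = 8.8833
LCL = X̄ − 3·M̄R̄/d₂ = 1083.3923 − 3 × 8.8833 / 1.128 = 1059.7664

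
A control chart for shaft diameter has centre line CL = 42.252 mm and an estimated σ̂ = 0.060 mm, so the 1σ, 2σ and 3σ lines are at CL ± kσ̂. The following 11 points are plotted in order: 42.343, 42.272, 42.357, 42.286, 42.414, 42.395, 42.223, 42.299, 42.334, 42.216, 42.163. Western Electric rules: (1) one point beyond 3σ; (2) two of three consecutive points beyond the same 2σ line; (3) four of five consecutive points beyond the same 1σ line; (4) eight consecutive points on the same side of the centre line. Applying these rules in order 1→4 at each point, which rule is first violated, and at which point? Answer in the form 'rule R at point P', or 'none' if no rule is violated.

Zone of each point (C = within 1σ̂, B = 1σ̂–2σ̂, A = 2σ̂–3σ̂, * = beyond 3σ̂; sign = side of CL): 1:+B, 2:+C, 3:+B, 4:+C, 5:+A, 6:+A, 7:-C, 8:+C, 9:+B, 10:-C, 11:-B
Rule 2 (two of three consecutive points beyond the same 2σ limit) is satisfied at point 6.

rule 2 at point 6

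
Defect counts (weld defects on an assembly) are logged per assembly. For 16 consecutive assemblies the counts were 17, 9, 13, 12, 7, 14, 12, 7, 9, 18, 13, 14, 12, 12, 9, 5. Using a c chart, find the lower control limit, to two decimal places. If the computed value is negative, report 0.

1.29

c̄ = (17 + 9 + 13 + 12 + 7 + 14 + 12 + 7 + 9 + 18 + 13 + 14 + 12 + 12 + 9 + 5) / 16 = 183 / 16 = 11.4375
LCL = c̄ − 3√c̄ = 11.4375 − 3 × 3.3819 = 1.2917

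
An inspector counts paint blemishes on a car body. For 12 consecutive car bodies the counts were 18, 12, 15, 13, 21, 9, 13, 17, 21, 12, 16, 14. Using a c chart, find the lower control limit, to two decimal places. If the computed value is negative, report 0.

3.43

c̄ = (18 + 12 + 15 + 13 + 21 + 9 + 13 + 17 + 21 + 12 + 16 + 14) / 12 = 181 / 12 = 15.0833
LCL = c̄ − 3√c̄ = 15.0833 − 3 × 3.8837 = 3.4322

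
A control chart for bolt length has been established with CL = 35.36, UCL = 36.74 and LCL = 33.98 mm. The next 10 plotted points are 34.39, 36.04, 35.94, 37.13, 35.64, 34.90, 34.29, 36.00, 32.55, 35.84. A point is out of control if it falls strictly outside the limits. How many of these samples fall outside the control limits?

Compare each point to [33.98, 36.74]: sample 4 = 37.13 > UCL; sample 9 = 32.55 < LCL.

2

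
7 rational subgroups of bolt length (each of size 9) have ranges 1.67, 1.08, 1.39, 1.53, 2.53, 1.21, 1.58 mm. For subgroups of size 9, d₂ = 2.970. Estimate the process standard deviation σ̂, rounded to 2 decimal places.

0.53

R̄ = (1.67 + 1.08 + 1.39 + 1.53 + 2.53 + 1.21 + 1.58) / 7 = 1.5700
σ̂ = R̄ / d₂ = 1.5700 / 2.970 = 0.5286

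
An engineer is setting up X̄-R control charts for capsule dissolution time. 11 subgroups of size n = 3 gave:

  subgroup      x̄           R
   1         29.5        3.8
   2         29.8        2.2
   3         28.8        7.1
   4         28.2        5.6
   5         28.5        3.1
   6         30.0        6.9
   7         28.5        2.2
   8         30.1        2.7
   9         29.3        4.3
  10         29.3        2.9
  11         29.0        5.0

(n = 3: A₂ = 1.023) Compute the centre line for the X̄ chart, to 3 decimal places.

X̄̄ = (29.5 + 29.8 + 28.8 + 28.2 + 28.5 + 30.0 + 28.5 + 30.1 + 29.3 + 29.3 + 29.0) / 11 = 321.0000 / 11 = 29.1818
CL = X̄̄ = 29.1818

29.182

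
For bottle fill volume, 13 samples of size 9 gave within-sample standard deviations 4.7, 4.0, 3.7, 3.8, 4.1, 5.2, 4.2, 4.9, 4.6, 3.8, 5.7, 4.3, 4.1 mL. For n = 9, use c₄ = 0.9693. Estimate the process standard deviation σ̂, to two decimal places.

s̄ = (4.7 + 4.0 + 3.7 + 3.8 + 4.1 + 5.2 + 4.2 + 4.9 + 4.6 + 3.8 + 5.7 + 4.3 + 4.1) / 13 = 4.3923
σ̂ = s̄ / c₄ = 4.3923 / 0.9693 = 4.5314

4.53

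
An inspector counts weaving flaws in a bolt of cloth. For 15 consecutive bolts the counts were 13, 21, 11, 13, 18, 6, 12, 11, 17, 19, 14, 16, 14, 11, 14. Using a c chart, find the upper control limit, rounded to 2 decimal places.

c̄ = (13 + 21 + 11 + 13 + 18 + 6 + 12 + 11 + 17 + 19 + 14 + 16 + 14 + 11 + 14) / 15 = 210 / 15 = 14.0000
UCL = c̄ + 3√c̄ = 14.0000 + 3 × √14.0000 = 14.0000 + 3 × 3.7417 = 25.2250

25.22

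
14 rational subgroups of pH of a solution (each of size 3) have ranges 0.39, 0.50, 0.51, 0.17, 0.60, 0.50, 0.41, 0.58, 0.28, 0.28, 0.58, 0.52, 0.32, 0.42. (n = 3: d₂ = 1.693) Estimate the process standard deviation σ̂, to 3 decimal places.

R̄ = (0.39 + 0.50 + 0.51 + 0.17 + 0.60 + 0.50 + 0.41 + 0.58 + 0.28 + 0.28 + 0.58 + 0.52 + 0.32 + 0.42) / 14 = 0.4329
σ̂ = R̄ / d₂ = 0.4329 / 1.693 = 0.2557

0.256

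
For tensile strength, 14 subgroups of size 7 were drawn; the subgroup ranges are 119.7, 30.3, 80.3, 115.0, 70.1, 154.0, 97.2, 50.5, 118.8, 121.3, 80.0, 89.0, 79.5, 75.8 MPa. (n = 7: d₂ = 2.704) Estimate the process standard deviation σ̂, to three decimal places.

33.852

R̄ = (119.7 + 30.3 + 80.3 + 115.0 + 70.1 + 154.0 + 97.2 + 50.5 + 118.8 + 121.3 + 80.0 + 89.0 + 79.5 + 75.8) / 14 = 91.5357
σ̂ = R̄ / d₂ = 91.5357 / 2.704 = 33.8520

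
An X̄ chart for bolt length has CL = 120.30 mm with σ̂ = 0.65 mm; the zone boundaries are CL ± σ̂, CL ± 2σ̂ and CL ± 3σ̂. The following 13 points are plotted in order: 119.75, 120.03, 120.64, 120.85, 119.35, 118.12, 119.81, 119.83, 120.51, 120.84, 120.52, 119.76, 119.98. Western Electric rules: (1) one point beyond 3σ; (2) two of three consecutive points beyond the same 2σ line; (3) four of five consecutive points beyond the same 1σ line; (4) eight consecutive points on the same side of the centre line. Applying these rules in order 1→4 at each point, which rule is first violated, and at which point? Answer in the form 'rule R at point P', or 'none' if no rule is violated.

rule 1 at point 6

Zone of each point (C = within 1σ̂, B = 1σ̂–2σ̂, A = 2σ̂–3σ̂, * = beyond 3σ̂; sign = side of CL): 1:-C, 2:-C, 3:+C, 4:+C, 5:-B, 6:-*, 7:-C, 8:-C, 9:+C, 10:+C, 11:+C, 12:-C, 13:-C
Rule 1 (one point beyond the 3σ limits) is satisfied at point 6.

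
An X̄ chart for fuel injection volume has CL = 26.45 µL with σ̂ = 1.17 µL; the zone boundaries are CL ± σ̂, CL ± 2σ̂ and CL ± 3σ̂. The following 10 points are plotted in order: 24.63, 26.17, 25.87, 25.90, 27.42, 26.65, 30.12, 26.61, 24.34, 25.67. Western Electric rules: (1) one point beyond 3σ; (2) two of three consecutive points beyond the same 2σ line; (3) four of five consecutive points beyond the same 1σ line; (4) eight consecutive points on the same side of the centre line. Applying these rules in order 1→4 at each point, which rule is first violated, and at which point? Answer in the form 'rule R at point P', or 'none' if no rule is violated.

Zone of each point (C = within 1σ̂, B = 1σ̂–2σ̂, A = 2σ̂–3σ̂, * = beyond 3σ̂; sign = side of CL): 1:-B, 2:-C, 3:-C, 4:-C, 5:+C, 6:+C, 7:+*, 8:+C, 9:-B, 10:-C
Rule 1 (one point beyond the 3σ limits) is satisfied at point 7.

rule 1 at point 7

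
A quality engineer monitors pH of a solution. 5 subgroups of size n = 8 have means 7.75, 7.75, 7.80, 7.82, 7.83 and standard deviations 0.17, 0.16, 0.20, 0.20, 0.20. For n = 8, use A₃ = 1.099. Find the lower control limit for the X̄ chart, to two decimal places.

7.59

X̄̄ = (7.75 + 7.75 + 7.80 + 7.82 + 7.83) / 5 = 7.7900
s̄ = (0.17 + 0.16 + 0.20 + 0.20 + 0.20) / 5 = 0.1860
LCL = X̄̄ − A₃·s̄ = 7.7900 − 1.099 × 0.1860 = 7.5856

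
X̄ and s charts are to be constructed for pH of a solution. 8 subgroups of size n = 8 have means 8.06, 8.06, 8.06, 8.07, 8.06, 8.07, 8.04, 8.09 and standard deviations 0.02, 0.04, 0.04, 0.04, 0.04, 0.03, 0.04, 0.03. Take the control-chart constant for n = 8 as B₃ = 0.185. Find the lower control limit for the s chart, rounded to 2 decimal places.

s̄ = (0.02 + 0.04 + 0.04 + 0.04 + 0.04 + 0.03 + 0.04 + 0.03) / 8 = 0.0350
LCL_s = B₃·s̄ = 0.185 × 0.0350 = 0.0065

0.01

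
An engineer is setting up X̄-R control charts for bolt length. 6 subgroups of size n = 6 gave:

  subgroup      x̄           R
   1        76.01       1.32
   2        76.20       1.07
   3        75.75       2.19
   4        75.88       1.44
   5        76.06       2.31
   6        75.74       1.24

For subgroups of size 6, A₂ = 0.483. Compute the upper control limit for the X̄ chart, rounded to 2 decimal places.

X̄̄ = (76.01 + 76.20 + 75.75 + 75.88 + 76.06 + 75.74) / 6 = 455.6400 / 6 = 75.9400
R̄ = (1.32 + 1.07 + 2.19 + 1.44 + 2.31 + 1.24) / 6 = 9.5700 / 6 = 1.5950
UCL = X̄̄ + A₂·R̄ = 75.9400 + 0.483 × 1.5950 = 76.7104

76.71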